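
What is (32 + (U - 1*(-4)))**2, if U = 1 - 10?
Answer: 729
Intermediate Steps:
U = -9
(32 + (U - 1*(-4)))**2 = (32 + (-9 - 1*(-4)))**2 = (32 + (-9 + 4))**2 = (32 - 5)**2 = 27**2 = 729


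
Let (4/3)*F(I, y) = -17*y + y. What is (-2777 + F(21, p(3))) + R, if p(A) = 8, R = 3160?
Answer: 287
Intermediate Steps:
F(I, y) = -12*y (F(I, y) = 3*(-17*y + y)/4 = 3*(-16*y)/4 = -12*y)
(-2777 + F(21, p(3))) + R = (-2777 - 12*8) + 3160 = (-2777 - 96) + 3160 = -2873 + 3160 = 287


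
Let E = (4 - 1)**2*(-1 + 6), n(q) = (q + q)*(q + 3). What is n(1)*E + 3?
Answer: 363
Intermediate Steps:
n(q) = 2*q*(3 + q) (n(q) = (2*q)*(3 + q) = 2*q*(3 + q))
E = 45 (E = 3**2*5 = 9*5 = 45)
n(1)*E + 3 = (2*1*(3 + 1))*45 + 3 = (2*1*4)*45 + 3 = 8*45 + 3 = 360 + 3 = 363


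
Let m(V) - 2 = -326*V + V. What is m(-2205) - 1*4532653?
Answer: -3816026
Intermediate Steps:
m(V) = 2 - 325*V (m(V) = 2 + (-326*V + V) = 2 - 325*V)
m(-2205) - 1*4532653 = (2 - 325*(-2205)) - 1*4532653 = (2 + 716625) - 4532653 = 716627 - 4532653 = -3816026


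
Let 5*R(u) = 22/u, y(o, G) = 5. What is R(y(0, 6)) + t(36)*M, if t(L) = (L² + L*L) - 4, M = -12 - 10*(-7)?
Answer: 3752622/25 ≈ 1.5011e+5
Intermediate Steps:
R(u) = 22/(5*u) (R(u) = (22/u)/5 = 22/(5*u))
M = 58 (M = -12 + 70 = 58)
t(L) = -4 + 2*L² (t(L) = (L² + L²) - 4 = 2*L² - 4 = -4 + 2*L²)
R(y(0, 6)) + t(36)*M = (22/5)/5 + (-4 + 2*36²)*58 = (22/5)*(⅕) + (-4 + 2*1296)*58 = 22/25 + (-4 + 2592)*58 = 22/25 + 2588*58 = 22/25 + 150104 = 3752622/25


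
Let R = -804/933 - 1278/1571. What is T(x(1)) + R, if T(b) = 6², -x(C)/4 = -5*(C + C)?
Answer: 16770430/488581 ≈ 34.325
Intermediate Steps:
x(C) = 40*C (x(C) = -(-20)*(C + C) = -(-20)*2*C = -(-40)*C = 40*C)
R = -818486/488581 (R = -804*1/933 - 1278*1/1571 = -268/311 - 1278/1571 = -818486/488581 ≈ -1.6752)
T(b) = 36
T(x(1)) + R = 36 - 818486/488581 = 16770430/488581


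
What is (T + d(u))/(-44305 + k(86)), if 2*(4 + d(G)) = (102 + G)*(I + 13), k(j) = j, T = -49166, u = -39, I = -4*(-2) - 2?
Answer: 97143/88438 ≈ 1.0984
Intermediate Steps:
I = 6 (I = 8 - 2 = 6)
d(G) = 965 + 19*G/2 (d(G) = -4 + ((102 + G)*(6 + 13))/2 = -4 + ((102 + G)*19)/2 = -4 + (1938 + 19*G)/2 = -4 + (969 + 19*G/2) = 965 + 19*G/2)
(T + d(u))/(-44305 + k(86)) = (-49166 + (965 + (19/2)*(-39)))/(-44305 + 86) = (-49166 + (965 - 741/2))/(-44219) = (-49166 + 1189/2)*(-1/44219) = -97143/2*(-1/44219) = 97143/88438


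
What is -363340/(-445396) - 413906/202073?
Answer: -27732718239/22500626477 ≈ -1.2325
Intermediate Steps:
-363340/(-445396) - 413906/202073 = -363340*(-1/445396) - 413906*1/202073 = 90835/111349 - 413906/202073 = -27732718239/22500626477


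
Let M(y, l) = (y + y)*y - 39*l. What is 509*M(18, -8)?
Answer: 488640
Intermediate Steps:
M(y, l) = -39*l + 2*y**2 (M(y, l) = (2*y)*y - 39*l = 2*y**2 - 39*l = -39*l + 2*y**2)
509*M(18, -8) = 509*(-39*(-8) + 2*18**2) = 509*(312 + 2*324) = 509*(312 + 648) = 509*960 = 488640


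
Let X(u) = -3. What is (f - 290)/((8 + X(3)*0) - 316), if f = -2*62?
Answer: 207/154 ≈ 1.3442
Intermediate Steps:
f = -124
(f - 290)/((8 + X(3)*0) - 316) = (-124 - 290)/((8 - 3*0) - 316) = -414/((8 + 0) - 316) = -414/(8 - 316) = -414/(-308) = -414*(-1/308) = 207/154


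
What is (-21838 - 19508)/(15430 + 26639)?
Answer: -13782/14023 ≈ -0.98281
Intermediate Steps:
(-21838 - 19508)/(15430 + 26639) = -41346/42069 = -41346*1/42069 = -13782/14023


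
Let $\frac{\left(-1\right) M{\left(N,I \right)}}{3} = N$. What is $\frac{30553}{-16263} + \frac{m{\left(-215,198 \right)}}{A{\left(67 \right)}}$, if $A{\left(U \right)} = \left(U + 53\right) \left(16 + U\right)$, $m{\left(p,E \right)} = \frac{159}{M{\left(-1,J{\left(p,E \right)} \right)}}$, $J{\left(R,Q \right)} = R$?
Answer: $- \frac{101148647}{53993160} \approx -1.8734$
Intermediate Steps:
$M{\left(N,I \right)} = - 3 N$
$m{\left(p,E \right)} = 53$ ($m{\left(p,E \right)} = \frac{159}{\left(-3\right) \left(-1\right)} = \frac{159}{3} = 159 \cdot \frac{1}{3} = 53$)
$A{\left(U \right)} = \left(16 + U\right) \left(53 + U\right)$ ($A{\left(U \right)} = \left(53 + U\right) \left(16 + U\right) = \left(16 + U\right) \left(53 + U\right)$)
$\frac{30553}{-16263} + \frac{m{\left(-215,198 \right)}}{A{\left(67 \right)}} = \frac{30553}{-16263} + \frac{53}{848 + 67^{2} + 69 \cdot 67} = 30553 \left(- \frac{1}{16263}\right) + \frac{53}{848 + 4489 + 4623} = - \frac{30553}{16263} + \frac{53}{9960} = - \frac{101148647}{53993160}$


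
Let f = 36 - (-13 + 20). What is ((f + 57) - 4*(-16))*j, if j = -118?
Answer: -17700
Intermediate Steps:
f = 29 (f = 36 - 1*7 = 36 - 7 = 29)
((f + 57) - 4*(-16))*j = ((29 + 57) - 4*(-16))*(-118) = (86 + 64)*(-118) = 150*(-118) = -17700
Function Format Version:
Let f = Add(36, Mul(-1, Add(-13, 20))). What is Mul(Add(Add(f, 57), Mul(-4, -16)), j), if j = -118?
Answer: -17700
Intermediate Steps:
f = 29 (f = Add(36, Mul(-1, 7)) = Add(36, -7) = 29)
Mul(Add(Add(f, 57), Mul(-4, -16)), j) = Mul(Add(Add(29, 57), Mul(-4, -16)), -118) = Mul(Add(86, 64), -118) = Mul(150, -118) = -17700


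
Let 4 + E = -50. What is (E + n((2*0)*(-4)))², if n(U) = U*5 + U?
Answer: 2916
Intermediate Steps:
E = -54 (E = -4 - 50 = -54)
n(U) = 6*U (n(U) = 5*U + U = 6*U)
(E + n((2*0)*(-4)))² = (-54 + 6*((2*0)*(-4)))² = (-54 + 6*(0*(-4)))² = (-54 + 6*0)² = (-54 + 0)² = (-54)² = 2916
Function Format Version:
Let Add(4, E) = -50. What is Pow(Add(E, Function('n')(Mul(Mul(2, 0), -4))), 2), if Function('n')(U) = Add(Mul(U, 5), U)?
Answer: 2916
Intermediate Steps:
E = -54 (E = Add(-4, -50) = -54)
Function('n')(U) = Mul(6, U) (Function('n')(U) = Add(Mul(5, U), U) = Mul(6, U))
Pow(Add(E, Function('n')(Mul(Mul(2, 0), -4))), 2) = Pow(Add(-54, Mul(6, Mul(Mul(2, 0), -4))), 2) = Pow(Add(-54, Mul(6, Mul(0, -4))), 2) = Pow(Add(-54, Mul(6, 0)), 2) = Pow(Add(-54, 0), 2) = Pow(-54, 2) = 2916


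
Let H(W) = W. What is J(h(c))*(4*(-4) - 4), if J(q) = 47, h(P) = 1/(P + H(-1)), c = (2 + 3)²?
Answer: -940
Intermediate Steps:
c = 25 (c = 5² = 25)
h(P) = 1/(-1 + P) (h(P) = 1/(P - 1) = 1/(-1 + P))
J(h(c))*(4*(-4) - 4) = 47*(4*(-4) - 4) = 47*(-16 - 4) = 47*(-20) = -940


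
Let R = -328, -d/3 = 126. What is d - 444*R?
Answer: 145254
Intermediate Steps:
d = -378 (d = -3*126 = -378)
d - 444*R = -378 - 444*(-328) = -378 + 145632 = 145254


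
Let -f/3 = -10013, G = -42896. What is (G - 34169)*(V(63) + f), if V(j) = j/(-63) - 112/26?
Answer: -30089104470/13 ≈ -2.3145e+9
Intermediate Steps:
f = 30039 (f = -3*(-10013) = 30039)
V(j) = -56/13 - j/63 (V(j) = j*(-1/63) - 112*1/26 = -j/63 - 56/13 = -56/13 - j/63)
(G - 34169)*(V(63) + f) = (-42896 - 34169)*((-56/13 - 1/63*63) + 30039) = -77065*((-56/13 - 1) + 30039) = -77065*(-69/13 + 30039) = -77065*390438/13 = -30089104470/13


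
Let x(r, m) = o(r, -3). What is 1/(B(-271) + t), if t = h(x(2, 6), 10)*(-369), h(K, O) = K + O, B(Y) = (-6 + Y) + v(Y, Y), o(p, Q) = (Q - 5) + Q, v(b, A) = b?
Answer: -1/179 ≈ -0.0055866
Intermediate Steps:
o(p, Q) = -5 + 2*Q (o(p, Q) = (-5 + Q) + Q = -5 + 2*Q)
x(r, m) = -11 (x(r, m) = -5 + 2*(-3) = -5 - 6 = -11)
B(Y) = -6 + 2*Y (B(Y) = (-6 + Y) + Y = -6 + 2*Y)
t = 369 (t = (-11 + 10)*(-369) = -1*(-369) = 369)
1/(B(-271) + t) = 1/((-6 + 2*(-271)) + 369) = 1/((-6 - 542) + 369) = 1/(-548 + 369) = 1/(-179) = -1/179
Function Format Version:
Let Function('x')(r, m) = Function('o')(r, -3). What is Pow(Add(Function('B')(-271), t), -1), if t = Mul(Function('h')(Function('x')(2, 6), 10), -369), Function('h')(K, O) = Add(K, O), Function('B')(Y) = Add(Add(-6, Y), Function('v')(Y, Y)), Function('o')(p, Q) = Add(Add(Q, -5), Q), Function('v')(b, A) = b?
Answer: Rational(-1, 179) ≈ -0.0055866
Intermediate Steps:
Function('o')(p, Q) = Add(-5, Mul(2, Q)) (Function('o')(p, Q) = Add(Add(-5, Q), Q) = Add(-5, Mul(2, Q)))
Function('x')(r, m) = -11 (Function('x')(r, m) = Add(-5, Mul(2, -3)) = Add(-5, -6) = -11)
Function('B')(Y) = Add(-6, Mul(2, Y)) (Function('B')(Y) = Add(Add(-6, Y), Y) = Add(-6, Mul(2, Y)))
t = 369 (t = Mul(Add(-11, 10), -369) = Mul(-1, -369) = 369)
Pow(Add(Function('B')(-271), t), -1) = Pow(Add(Add(-6, Mul(2, -271)), 369), -1) = Pow(Add(Add(-6, -542), 369), -1) = Pow(Add(-548, 369), -1) = Pow(-179, -1) = Rational(-1, 179)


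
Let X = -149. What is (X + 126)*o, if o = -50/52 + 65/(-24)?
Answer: 26335/312 ≈ 84.407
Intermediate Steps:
o = -1145/312 (o = -50*1/52 + 65*(-1/24) = -25/26 - 65/24 = -1145/312 ≈ -3.6699)
(X + 126)*o = (-149 + 126)*(-1145/312) = -23*(-1145/312) = 26335/312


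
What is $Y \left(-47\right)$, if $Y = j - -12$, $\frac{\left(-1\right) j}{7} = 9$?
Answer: $2397$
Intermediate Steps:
$j = -63$ ($j = \left(-7\right) 9 = -63$)
$Y = -51$ ($Y = -63 - -12 = -63 + 12 = -51$)
$Y \left(-47\right) = \left(-51\right) \left(-47\right) = 2397$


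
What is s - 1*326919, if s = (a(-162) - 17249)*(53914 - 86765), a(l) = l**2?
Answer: -295821664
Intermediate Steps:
s = -295494745 (s = ((-162)**2 - 17249)*(53914 - 86765) = (26244 - 17249)*(-32851) = 8995*(-32851) = -295494745)
s - 1*326919 = -295494745 - 1*326919 = -295494745 - 326919 = -295821664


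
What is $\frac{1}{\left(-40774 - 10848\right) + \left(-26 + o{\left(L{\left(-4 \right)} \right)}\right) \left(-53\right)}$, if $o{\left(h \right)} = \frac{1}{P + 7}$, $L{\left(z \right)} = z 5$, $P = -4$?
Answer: $- \frac{3}{150785} \approx -1.9896 \cdot 10^{-5}$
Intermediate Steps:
$L{\left(z \right)} = 5 z$
$o{\left(h \right)} = \frac{1}{3}$ ($o{\left(h \right)} = \frac{1}{-4 + 7} = \frac{1}{3}$)
$\frac{1}{\left(-40774 - 10848\right) + \left(-26 + o{\left(L{\left(-4 \right)} \right)}\right) \left(-53\right)} = \frac{1}{\left(-40774 - 10848\right) + \left(-26 + \frac{1}{3}\right) \left(-53\right)} = \frac{1}{\left(-40774 - 10848\right) - - \frac{4081}{3}} = \frac{1}{-51622 + \frac{4081}{3}} = \frac{1}{- \frac{150785}{3}} = - \frac{3}{150785}$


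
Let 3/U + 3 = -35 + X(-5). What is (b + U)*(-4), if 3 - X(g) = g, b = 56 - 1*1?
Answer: -1098/5 ≈ -219.60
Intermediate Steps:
b = 55 (b = 56 - 1 = 55)
X(g) = 3 - g
U = -⅒ (U = 3/(-3 + (-35 + (3 - 1*(-5)))) = 3/(-3 + (-35 + (3 + 5))) = 3/(-3 + (-35 + 8)) = 3/(-3 - 27) = 3/(-30) = 3*(-1/30) = -⅒ ≈ -0.10000)
(b + U)*(-4) = (55 - ⅒)*(-4) = (549/10)*(-4) = -1098/5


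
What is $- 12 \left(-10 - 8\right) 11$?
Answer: $2376$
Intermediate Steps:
$- 12 \left(-10 - 8\right) 11 = \left(-12\right) \left(-18\right) 11 = 216 \cdot 11 = 2376$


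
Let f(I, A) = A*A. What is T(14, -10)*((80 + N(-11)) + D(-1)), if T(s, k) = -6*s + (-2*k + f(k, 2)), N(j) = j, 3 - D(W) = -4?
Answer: -4560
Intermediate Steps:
D(W) = 7 (D(W) = 3 - 1*(-4) = 3 + 4 = 7)
f(I, A) = A²
T(s, k) = 4 - 6*s - 2*k (T(s, k) = -6*s + (-2*k + 2²) = -6*s + (-2*k + 4) = -6*s + (4 - 2*k) = 4 - 6*s - 2*k)
T(14, -10)*((80 + N(-11)) + D(-1)) = (4 - 6*14 - 2*(-10))*((80 - 11) + 7) = (4 - 84 + 20)*(69 + 7) = -60*76 = -4560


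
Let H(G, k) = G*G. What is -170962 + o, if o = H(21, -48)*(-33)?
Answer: -185515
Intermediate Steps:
H(G, k) = G**2
o = -14553 (o = 21**2*(-33) = 441*(-33) = -14553)
-170962 + o = -170962 - 14553 = -185515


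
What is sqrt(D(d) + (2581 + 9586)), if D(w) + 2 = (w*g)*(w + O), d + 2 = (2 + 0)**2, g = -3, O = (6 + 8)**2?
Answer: sqrt(10977) ≈ 104.77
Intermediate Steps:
O = 196 (O = 14**2 = 196)
d = 2 (d = -2 + (2 + 0)**2 = -2 + 2**2 = -2 + 4 = 2)
D(w) = -2 - 3*w*(196 + w) (D(w) = -2 + (w*(-3))*(w + 196) = -2 + (-3*w)*(196 + w) = -2 - 3*w*(196 + w))
sqrt(D(d) + (2581 + 9586)) = sqrt((-2 - 588*2 - 3*2**2) + (2581 + 9586)) = sqrt((-2 - 1176 - 3*4) + 12167) = sqrt((-2 - 1176 - 12) + 12167) = sqrt(-1190 + 12167) = sqrt(10977)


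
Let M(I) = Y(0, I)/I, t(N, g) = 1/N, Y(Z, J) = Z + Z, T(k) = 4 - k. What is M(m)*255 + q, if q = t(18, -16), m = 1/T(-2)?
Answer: 1/18 ≈ 0.055556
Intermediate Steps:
Y(Z, J) = 2*Z
m = 1/6 (m = 1/(4 - 1*(-2)) = 1/(4 + 2) = 1/6 ≈ 0.16667)
M(I) = 0 (M(I) = (2*0)/I = 0/I = 0)
q = 1/18 ≈ 0.055556
M(m)*255 + q = 0*255 + 1/18 = 0 + 1/18 = 1/18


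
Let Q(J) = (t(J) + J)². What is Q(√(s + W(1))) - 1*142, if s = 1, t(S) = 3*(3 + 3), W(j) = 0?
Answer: 219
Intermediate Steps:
t(S) = 18 (t(S) = 3*6 = 18)
Q(J) = (18 + J)²
Q(√(s + W(1))) - 1*142 = (18 + √(1 + 0))² - 1*142 = (18 + √1)² - 142 = (18 + 1)² - 142 = 19² - 142 = 361 - 142 = 219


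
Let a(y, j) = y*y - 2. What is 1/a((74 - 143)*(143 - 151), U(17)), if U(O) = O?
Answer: 1/304702 ≈ 3.2819e-6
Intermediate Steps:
a(y, j) = -2 + y**2 (a(y, j) = y**2 - 2 = -2 + y**2)
1/a((74 - 143)*(143 - 151), U(17)) = 1/(-2 + ((74 - 143)*(143 - 151))**2) = 1/(-2 + (-69*(-8))**2) = 1/(-2 + 552**2) = 1/(-2 + 304704) = 1/304702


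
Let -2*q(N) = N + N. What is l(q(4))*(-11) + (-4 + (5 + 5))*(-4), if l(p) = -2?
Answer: -2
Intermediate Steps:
q(N) = -N (q(N) = -(N + N)/2 = -N)
l(q(4))*(-11) + (-4 + (5 + 5))*(-4) = -2*(-11) + (-4 + (5 + 5))*(-4) = 22 + (-4 + 10)*(-4) = 22 + 6*(-4) = 22 - 24 = -2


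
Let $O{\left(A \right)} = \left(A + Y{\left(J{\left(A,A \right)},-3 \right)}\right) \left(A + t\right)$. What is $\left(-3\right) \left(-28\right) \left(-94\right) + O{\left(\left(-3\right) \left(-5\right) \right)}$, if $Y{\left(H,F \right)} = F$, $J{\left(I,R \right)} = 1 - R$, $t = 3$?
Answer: $-7680$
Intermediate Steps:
$O{\left(A \right)} = \left(-3 + A\right) \left(3 + A\right)$ ($O{\left(A \right)} = \left(A - 3\right) \left(A + 3\right) = \left(-3 + A\right) \left(3 + A\right)$)
$\left(-3\right) \left(-28\right) \left(-94\right) + O{\left(\left(-3\right) \left(-5\right) \right)} = \left(-3\right) \left(-28\right) \left(-94\right) - \left(9 - \left(\left(-3\right) \left(-5\right)\right)^{2}\right) = 84 \left(-94\right) - \left(9 - 15^{2}\right) = -7896 + \left(-9 + 225\right) = -7896 + 216 = -7680$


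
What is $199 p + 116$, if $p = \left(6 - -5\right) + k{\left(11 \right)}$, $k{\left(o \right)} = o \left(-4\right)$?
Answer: $-6451$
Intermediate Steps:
$k{\left(o \right)} = - 4 o$
$p = -33$ ($p = \left(6 - -5\right) - 44 = \left(6 + 5\right) - 44 = 11 - 44 = -33$)
$199 p + 116 = 199 \left(-33\right) + 116 = -6567 + 116 = -6451$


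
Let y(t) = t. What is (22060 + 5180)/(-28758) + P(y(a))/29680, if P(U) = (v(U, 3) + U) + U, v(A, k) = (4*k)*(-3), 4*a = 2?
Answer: -3854713/4064464 ≈ -0.94839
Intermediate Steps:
a = 1/2 (a = (1/4)*2 = 1/2 ≈ 0.50000)
v(A, k) = -12*k
P(U) = -36 + 2*U (P(U) = (-12*3 + U) + U = (-36 + U) + U = -36 + 2*U)
(22060 + 5180)/(-28758) + P(y(a))/29680 = (22060 + 5180)/(-28758) + (-36 + 2*(1/2))/29680 = 27240*(-1/28758) + (-36 + 1)*(1/29680) = -4540/4793 - 35*1/29680 = -4540/4793 - 1/848 = -3854713/4064464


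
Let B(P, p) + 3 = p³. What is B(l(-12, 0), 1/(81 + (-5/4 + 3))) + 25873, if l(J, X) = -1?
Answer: 938167556234/36264691 ≈ 25870.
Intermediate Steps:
B(P, p) = -3 + p³
B(l(-12, 0), 1/(81 + (-5/4 + 3))) + 25873 = (-3 + (1/(81 + (-5/4 + 3)))³) + 25873 = (-3 + (1/(81 + 7/4))³) + 25873 = (-3 + (1/(331/4))³) + 25873 = (-3 + (4/331)³) + 25873 = (-3 + 64/36264691) + 25873 = -108794009/36264691 + 25873 = 938167556234/36264691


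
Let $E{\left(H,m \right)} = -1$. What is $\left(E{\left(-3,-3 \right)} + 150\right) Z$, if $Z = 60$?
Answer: $8940$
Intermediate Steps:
$\left(E{\left(-3,-3 \right)} + 150\right) Z = \left(-1 + 150\right) 60 = 149 \cdot 60 = 8940$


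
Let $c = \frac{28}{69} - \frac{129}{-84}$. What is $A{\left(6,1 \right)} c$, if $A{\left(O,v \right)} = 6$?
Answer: $\frac{3751}{322} \approx 11.649$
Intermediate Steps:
$c = \frac{3751}{1932}$ ($c = 28 \cdot \frac{1}{69} - - \frac{43}{28} = \frac{28}{69} + \frac{43}{28} = \frac{3751}{1932} \approx 1.9415$)
$A{\left(6,1 \right)} c = 6 \cdot \frac{3751}{1932} = \frac{3751}{322}$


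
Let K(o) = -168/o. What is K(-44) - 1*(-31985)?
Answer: 351877/11 ≈ 31989.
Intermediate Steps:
K(-44) - 1*(-31985) = -168/(-44) - 1*(-31985) = -168*(-1/44) + 31985 = 42/11 + 31985 = 351877/11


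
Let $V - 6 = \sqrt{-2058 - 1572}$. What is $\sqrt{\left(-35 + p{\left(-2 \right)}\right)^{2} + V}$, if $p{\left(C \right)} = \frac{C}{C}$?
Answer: $\sqrt{1162 + 11 i \sqrt{30}} \approx 34.1 + 0.8834 i$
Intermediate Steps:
$p{\left(C \right)} = 1$
$V = 6 + 11 i \sqrt{30}$ ($V = 6 + \sqrt{-2058 - 1572} = 6 + \sqrt{-3630} = 6 + 11 i \sqrt{30} \approx 6.0 + 60.25 i$)
$\sqrt{\left(-35 + p{\left(-2 \right)}\right)^{2} + V} = \sqrt{\left(-35 + 1\right)^{2} + \left(6 + 11 i \sqrt{30}\right)} = \sqrt{\left(-34\right)^{2} + \left(6 + 11 i \sqrt{30}\right)} = \sqrt{1156 + \left(6 + 11 i \sqrt{30}\right)} = \sqrt{1162 + 11 i \sqrt{30}}$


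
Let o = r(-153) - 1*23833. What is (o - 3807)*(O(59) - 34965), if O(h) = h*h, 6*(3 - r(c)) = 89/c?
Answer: 23493246902/27 ≈ 8.7012e+8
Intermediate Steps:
r(c) = 3 - 89/(6*c)
O(h) = h²
o = -21875851/918 (o = (3 - 89/6/(-153)) - 1*23833 = (3 - 89/6*(-1/153)) - 23833 = (3 + 89/918) - 23833 = 2843/918 - 23833 = -21875851/918 ≈ -23830.)
(o - 3807)*(O(59) - 34965) = (-21875851/918 - 3807)*(59² - 34965) = -25370677*(3481 - 34965)/918 = -25370677/918*(-31484) = 23493246902/27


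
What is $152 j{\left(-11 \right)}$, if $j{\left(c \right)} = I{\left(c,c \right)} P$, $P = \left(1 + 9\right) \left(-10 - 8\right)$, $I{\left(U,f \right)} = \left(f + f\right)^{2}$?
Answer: $-13242240$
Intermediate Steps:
$I{\left(U,f \right)} = 4 f^{2}$ ($I{\left(U,f \right)} = \left(2 f\right)^{2} = 4 f^{2}$)
$P = -180$ ($P = 10 \left(-18\right) = -180$)
$j{\left(c \right)} = - 720 c^{2}$ ($j{\left(c \right)} = 4 c^{2} \left(-180\right) = - 720 c^{2}$)
$152 j{\left(-11 \right)} = 152 \left(- 720 \left(-11\right)^{2}\right) = 152 \left(\left(-720\right) 121\right) = 152 \left(-87120\right) = -13242240$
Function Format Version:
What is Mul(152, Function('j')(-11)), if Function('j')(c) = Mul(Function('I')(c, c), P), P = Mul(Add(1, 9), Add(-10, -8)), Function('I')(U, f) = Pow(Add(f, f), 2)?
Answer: -13242240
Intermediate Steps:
Function('I')(U, f) = Mul(4, Pow(f, 2)) (Function('I')(U, f) = Pow(Mul(2, f), 2) = Mul(4, Pow(f, 2)))
P = -180 (P = Mul(10, -18) = -180)
Function('j')(c) = Mul(-720, Pow(c, 2)) (Function('j')(c) = Mul(Mul(4, Pow(c, 2)), -180) = Mul(-720, Pow(c, 2)))
Mul(152, Function('j')(-11)) = Mul(152, Mul(-720, Pow(-11, 2))) = Mul(152, Mul(-720, 121)) = Mul(152, -87120) = -13242240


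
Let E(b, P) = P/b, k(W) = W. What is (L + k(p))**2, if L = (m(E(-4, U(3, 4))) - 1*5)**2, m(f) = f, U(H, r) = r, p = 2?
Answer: 1444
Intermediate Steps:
L = 36 (L = (4/(-4) - 1*5)**2 = (4*(-1/4) - 5)**2 = (-1 - 5)**2 = (-6)**2 = 36)
(L + k(p))**2 = (36 + 2)**2 = 38**2 = 1444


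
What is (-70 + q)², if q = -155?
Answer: 50625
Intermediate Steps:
(-70 + q)² = (-70 - 155)² = (-225)² = 50625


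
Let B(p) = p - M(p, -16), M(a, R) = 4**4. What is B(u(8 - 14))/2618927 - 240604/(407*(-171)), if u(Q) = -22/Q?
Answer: 630106750265/182269462419 ≈ 3.4570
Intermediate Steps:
M(a, R) = 256
B(p) = -256 + p (B(p) = p - 1*256 = p - 256 = -256 + p)
B(u(8 - 14))/2618927 - 240604/(407*(-171)) = (-256 - 22/(8 - 14))/2618927 - 240604/(407*(-171)) = (-256 - 22/(-6))*(1/2618927) - 240604/(-69597) = (-256 - 22*(-1/6))*(1/2618927) - 240604*(-1/69597) = (-256 + 11/3)*(1/2618927) + 240604/69597 = -757/3*1/2618927 + 240604/69597 = -757/7856781 + 240604/69597 = 630106750265/182269462419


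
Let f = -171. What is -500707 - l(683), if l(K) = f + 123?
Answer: -500659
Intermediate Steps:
l(K) = -48 (l(K) = -171 + 123 = -48)
-500707 - l(683) = -500707 - 1*(-48) = -500707 + 48 = -500659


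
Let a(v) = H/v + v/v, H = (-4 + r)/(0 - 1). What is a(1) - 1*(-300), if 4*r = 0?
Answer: 305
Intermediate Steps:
r = 0 (r = (1/4)*0 = 0)
H = 4 (H = (-4 + 0)/(0 - 1) = -4/(-1) = -4*(-1) = 4)
a(v) = 1 + 4/v (a(v) = 4/v + v/v = 4/v + 1 = 1 + 4/v)
a(1) - 1*(-300) = (4 + 1)/1 - 1*(-300) = 1*5 + 300 = 5 + 300 = 305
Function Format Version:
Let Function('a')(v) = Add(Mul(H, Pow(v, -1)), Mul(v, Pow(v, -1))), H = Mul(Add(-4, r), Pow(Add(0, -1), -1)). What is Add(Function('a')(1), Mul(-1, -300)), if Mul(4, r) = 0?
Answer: 305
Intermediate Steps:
r = 0 (r = Mul(Rational(1, 4), 0) = 0)
H = 4 (H = Mul(Add(-4, 0), Pow(Add(0, -1), -1)) = Mul(-4, Pow(-1, -1)) = Mul(-4, -1) = 4)
Function('a')(v) = Add(1, Mul(4, Pow(v, -1))) (Function('a')(v) = Add(Mul(4, Pow(v, -1)), Mul(v, Pow(v, -1))) = Add(Mul(4, Pow(v, -1)), 1) = Add(1, Mul(4, Pow(v, -1))))
Add(Function('a')(1), Mul(-1, -300)) = Add(Mul(Pow(1, -1), Add(4, 1)), Mul(-1, -300)) = Add(Mul(1, 5), 300) = Add(5, 300) = 305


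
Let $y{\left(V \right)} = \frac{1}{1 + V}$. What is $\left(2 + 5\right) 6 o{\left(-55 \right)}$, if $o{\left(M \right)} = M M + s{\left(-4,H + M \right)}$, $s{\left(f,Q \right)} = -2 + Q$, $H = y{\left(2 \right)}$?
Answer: $124670$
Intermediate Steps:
$H = \frac{1}{3}$ ($H = \frac{1}{1 + 2} = \frac{1}{3} \approx 0.33333$)
$o{\left(M \right)} = - \frac{5}{3} + M + M^{2}$ ($o{\left(M \right)} = M M + \left(-2 + \left(\frac{1}{3} + M\right)\right) = M^{2} + \left(- \frac{5}{3} + M\right) = - \frac{5}{3} + M + M^{2}$)
$\left(2 + 5\right) 6 o{\left(-55 \right)} = \left(2 + 5\right) 6 \left(- \frac{5}{3} - 55 + \left(-55\right)^{2}\right) = 7 \cdot 6 \left(- \frac{5}{3} - 55 + 3025\right) = 42 \cdot \frac{8905}{3} = 124670$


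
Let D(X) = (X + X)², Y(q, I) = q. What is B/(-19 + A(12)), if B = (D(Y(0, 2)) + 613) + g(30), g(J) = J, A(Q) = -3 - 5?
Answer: -643/27 ≈ -23.815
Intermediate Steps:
A(Q) = -8
D(X) = 4*X² (D(X) = (2*X)² = 4*X²)
B = 643 (B = (4*0² + 613) + 30 = (4*0 + 613) + 30 = (0 + 613) + 30 = 613 + 30 = 643)
B/(-19 + A(12)) = 643/(-19 - 8) = 643/(-27) = -1/27*643 = -643/27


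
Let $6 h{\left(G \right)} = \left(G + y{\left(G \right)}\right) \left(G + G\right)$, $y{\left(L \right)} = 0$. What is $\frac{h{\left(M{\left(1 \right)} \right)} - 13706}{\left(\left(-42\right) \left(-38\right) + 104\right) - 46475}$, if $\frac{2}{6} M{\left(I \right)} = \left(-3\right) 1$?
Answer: $\frac{13679}{44775} \approx 0.30551$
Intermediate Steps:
$M{\left(I \right)} = -9$ ($M{\left(I \right)} = 3 \left(\left(-3\right) 1\right) = 3 \left(-3\right) = -9$)
$h{\left(G \right)} = \frac{G^{2}}{3}$ ($h{\left(G \right)} = \frac{\left(G + 0\right) \left(G + G\right)}{6} = \frac{G 2 G}{6} = \frac{2 G^{2}}{6} = \frac{G^{2}}{3}$)
$\frac{h{\left(M{\left(1 \right)} \right)} - 13706}{\left(\left(-42\right) \left(-38\right) + 104\right) - 46475} = \frac{\frac{\left(-9\right)^{2}}{3} - 13706}{\left(\left(-42\right) \left(-38\right) + 104\right) - 46475} = \frac{\frac{1}{3} \cdot 81 - 13706}{\left(1596 + 104\right) - 46475} = \frac{27 - 13706}{1700 - 46475} = - \frac{13679}{-44775} = \left(-13679\right) \left(- \frac{1}{44775}\right) = \frac{13679}{44775}$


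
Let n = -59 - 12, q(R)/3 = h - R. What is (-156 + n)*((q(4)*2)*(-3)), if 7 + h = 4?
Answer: -28602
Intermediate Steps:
h = -3 (h = -7 + 4 = -3)
q(R) = -9 - 3*R (q(R) = 3*(-3 - R) = -9 - 3*R)
n = -71
(-156 + n)*((q(4)*2)*(-3)) = (-156 - 71)*(((-9 - 3*4)*2)*(-3)) = -227*(-9 - 12)*2*(-3) = -227*(-21*2)*(-3) = -(-9534)*(-3) = -227*126 = -28602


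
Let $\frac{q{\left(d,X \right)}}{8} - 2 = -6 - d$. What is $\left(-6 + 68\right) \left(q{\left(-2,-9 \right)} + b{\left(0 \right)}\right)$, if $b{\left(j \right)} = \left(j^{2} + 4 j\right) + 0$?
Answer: $-992$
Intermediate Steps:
$b{\left(j \right)} = j^{2} + 4 j$
$q{\left(d,X \right)} = -32 - 8 d$ ($q{\left(d,X \right)} = 16 + 8 \left(-6 - d\right) = 16 - \left(48 + 8 d\right) = -32 - 8 d$)
$\left(-6 + 68\right) \left(q{\left(-2,-9 \right)} + b{\left(0 \right)}\right) = \left(-6 + 68\right) \left(\left(-32 - -16\right) + 0 \left(4 + 0\right)\right) = 62 \left(\left(-32 + 16\right) + 0 \cdot 4\right) = 62 \left(-16 + 0\right) = 62 \left(-16\right) = -992$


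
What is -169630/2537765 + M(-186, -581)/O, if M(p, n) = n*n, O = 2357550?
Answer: 91347856933/1196581575150 ≈ 0.076341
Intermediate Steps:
M(p, n) = n²
-169630/2537765 + M(-186, -581)/O = -169630/2537765 + (-581)²/2357550 = -169630*1/2537765 + 337561*(1/2357550) = -33926/507553 + 337561/2357550 = 91347856933/1196581575150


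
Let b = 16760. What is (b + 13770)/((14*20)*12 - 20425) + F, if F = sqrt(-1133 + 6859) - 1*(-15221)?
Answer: 51943167/3413 + sqrt(5726) ≈ 15295.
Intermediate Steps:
F = 15221 + sqrt(5726) (F = sqrt(5726) + 15221 = 15221 + sqrt(5726) ≈ 15297.)
(b + 13770)/((14*20)*12 - 20425) + F = (16760 + 13770)/((14*20)*12 - 20425) + (15221 + sqrt(5726)) = 30530/(280*12 - 20425) + (15221 + sqrt(5726)) = 30530/(3360 - 20425) + (15221 + sqrt(5726)) = 30530/(-17065) + (15221 + sqrt(5726)) = 30530*(-1/17065) + (15221 + sqrt(5726)) = -6106/3413 + (15221 + sqrt(5726)) = 51943167/3413 + sqrt(5726)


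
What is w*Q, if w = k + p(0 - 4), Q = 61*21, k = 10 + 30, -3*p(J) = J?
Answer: 52948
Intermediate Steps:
p(J) = -J/3
k = 40
Q = 1281
w = 124/3 (w = 40 - (0 - 4)/3 = 40 - ⅓*(-4) = 40 + 4/3 = 124/3 ≈ 41.333)
w*Q = (124/3)*1281 = 52948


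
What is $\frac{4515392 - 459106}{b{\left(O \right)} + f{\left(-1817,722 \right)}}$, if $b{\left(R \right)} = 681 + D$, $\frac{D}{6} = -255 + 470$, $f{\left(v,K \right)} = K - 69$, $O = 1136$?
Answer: $\frac{2028143}{1312} \approx 1545.8$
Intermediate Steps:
$f{\left(v,K \right)} = -69 + K$ ($f{\left(v,K \right)} = K - 69 = -69 + K$)
$D = 1290$ ($D = 6 \left(-255 + 470\right) = 6 \cdot 215 = 1290$)
$b{\left(R \right)} = 1971$ ($b{\left(R \right)} = 681 + 1290 = 1971$)
$\frac{4515392 - 459106}{b{\left(O \right)} + f{\left(-1817,722 \right)}} = \frac{4515392 - 459106}{1971 + \left(-69 + 722\right)} = \frac{4515392 - 459106}{1971 + 653} = \frac{4515392 - 459106}{2624} = 4056286 \cdot \frac{1}{2624} = \frac{2028143}{1312}$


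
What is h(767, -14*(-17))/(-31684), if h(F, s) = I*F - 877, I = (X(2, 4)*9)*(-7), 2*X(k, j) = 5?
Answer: 243359/63368 ≈ 3.8404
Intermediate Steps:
X(k, j) = 5/2 (X(k, j) = (½)*5 = 5/2)
I = -315/2 (I = ((5/2)*9)*(-7) = (45/2)*(-7) = -315/2 ≈ -157.50)
h(F, s) = -877 - 315*F/2 (h(F, s) = -315*F/2 - 877 = -877 - 315*F/2)
h(767, -14*(-17))/(-31684) = (-877 - 315/2*767)/(-31684) = (-877 - 241605/2)*(-1/31684) = -243359/2*(-1/31684) = 243359/63368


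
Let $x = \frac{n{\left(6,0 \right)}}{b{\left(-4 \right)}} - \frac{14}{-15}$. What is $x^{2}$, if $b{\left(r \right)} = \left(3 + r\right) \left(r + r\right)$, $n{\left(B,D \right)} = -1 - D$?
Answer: $\frac{9409}{14400} \approx 0.6534$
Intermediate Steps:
$b{\left(r \right)} = 2 r \left(3 + r\right)$ ($b{\left(r \right)} = \left(3 + r\right) 2 r = 2 r \left(3 + r\right)$)
$x = \frac{97}{120}$ ($x = \frac{-1 - 0}{2 \left(-4\right) \left(3 - 4\right)} - \frac{14}{-15} = \frac{-1 + 0}{2 \left(-4\right) \left(-1\right)} - - \frac{14}{15} = - \frac{1}{8} + \frac{14}{15} = \frac{97}{120} \approx 0.80833$)
$x^{2} = \left(\frac{97}{120}\right)^{2} = \frac{9409}{14400}$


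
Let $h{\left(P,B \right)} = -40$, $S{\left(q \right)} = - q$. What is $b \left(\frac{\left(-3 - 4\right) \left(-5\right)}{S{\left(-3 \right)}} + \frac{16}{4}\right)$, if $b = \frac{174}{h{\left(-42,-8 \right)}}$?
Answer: $- \frac{1363}{20} \approx -68.15$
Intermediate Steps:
$b = - \frac{87}{20}$ ($b = \frac{174}{-40} = 174 \left(- \frac{1}{40}\right) = - \frac{87}{20} \approx -4.35$)
$b \left(\frac{\left(-3 - 4\right) \left(-5\right)}{S{\left(-3 \right)}} + \frac{16}{4}\right) = - \frac{87 \left(\frac{\left(-3 - 4\right) \left(-5\right)}{\left(-1\right) \left(-3\right)} + \frac{16}{4}\right)}{20} = - \frac{87 \left(\frac{\left(-7\right) \left(-5\right)}{3} + 16 \cdot \frac{1}{4}\right)}{20} = - \frac{87 \left(35 \cdot \frac{1}{3} + 4\right)}{20} = - \frac{87 \left(\frac{35}{3} + 4\right)}{20} = \left(- \frac{87}{20}\right) \frac{47}{3} = - \frac{1363}{20}$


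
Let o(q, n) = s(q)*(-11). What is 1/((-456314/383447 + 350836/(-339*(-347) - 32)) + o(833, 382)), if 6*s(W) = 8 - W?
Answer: 90187501294/136570323765131 ≈ 0.00066037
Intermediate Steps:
s(W) = 4/3 - W/6 (s(W) = (8 - W)/6 = 4/3 - W/6)
o(q, n) = -44/3 + 11*q/6 (o(q, n) = (4/3 - q/6)*(-11) = -44/3 + 11*q/6)
1/((-456314/383447 + 350836/(-339*(-347) - 32)) + o(833, 382)) = 1/((-456314/383447 + 350836/(-339*(-347) - 32)) + (-44/3 + (11/6)*833)) = 1/((-456314*1/383447 + 350836/(117633 - 32)) + (-44/3 + 9163/6)) = 1/((-456314/383447 + 350836/117601) + 3025/2) = 1/(80864028978/45093750647 + 3025/2) = 1/(136570323765131/90187501294) = 90187501294/136570323765131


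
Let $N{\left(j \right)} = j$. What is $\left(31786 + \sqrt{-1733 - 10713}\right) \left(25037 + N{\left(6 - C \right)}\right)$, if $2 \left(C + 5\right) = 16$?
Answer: $795921440 + 175280 i \sqrt{254} \approx 7.9592 \cdot 10^{8} + 2.7935 \cdot 10^{6} i$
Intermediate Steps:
$C = 3$ ($C = -5 + \frac{1}{2} \cdot 16 = -5 + 8 = 3$)
$\left(31786 + \sqrt{-1733 - 10713}\right) \left(25037 + N{\left(6 - C \right)}\right) = \left(31786 + \sqrt{-1733 - 10713}\right) \left(25037 + \left(6 - 3\right)\right) = \left(31786 + \sqrt{-12446}\right) \left(25037 + \left(6 - 3\right)\right) = \left(31786 + 7 i \sqrt{254}\right) \left(25037 + 3\right) = \left(31786 + 7 i \sqrt{254}\right) 25040 = 795921440 + 175280 i \sqrt{254}$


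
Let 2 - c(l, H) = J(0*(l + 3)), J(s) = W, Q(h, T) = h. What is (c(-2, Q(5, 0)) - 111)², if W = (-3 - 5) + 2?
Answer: 10609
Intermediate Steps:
W = -6 (W = -8 + 2 = -6)
J(s) = -6
c(l, H) = 8 (c(l, H) = 2 - 1*(-6) = 2 + 6 = 8)
(c(-2, Q(5, 0)) - 111)² = (8 - 111)² = (-103)² = 10609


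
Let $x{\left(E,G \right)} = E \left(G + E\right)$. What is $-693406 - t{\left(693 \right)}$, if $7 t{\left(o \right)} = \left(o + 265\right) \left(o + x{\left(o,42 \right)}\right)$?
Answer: $-70497118$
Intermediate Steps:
$x{\left(E,G \right)} = E \left(E + G\right)$
$t{\left(o \right)} = \frac{\left(265 + o\right) \left(o + o \left(42 + o\right)\right)}{7}$ ($t{\left(o \right)} = \frac{\left(o + 265\right) \left(o + o \left(o + 42\right)\right)}{7} = \frac{\left(265 + o\right) \left(o + o \left(42 + o\right)\right)}{7}$)
$-693406 - t{\left(693 \right)} = -693406 - \frac{1}{7} \cdot 693 \left(11395 + 693^{2} + 308 \cdot 693\right) = -693406 - \frac{1}{7} \cdot 693 \left(11395 + 480249 + 213444\right) = -693406 - \frac{1}{7} \cdot 693 \cdot 705088 = -693406 - 69803712 = -70497118$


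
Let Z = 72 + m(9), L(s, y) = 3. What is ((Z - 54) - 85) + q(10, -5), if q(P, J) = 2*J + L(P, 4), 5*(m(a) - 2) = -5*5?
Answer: -77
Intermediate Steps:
m(a) = -3 (m(a) = 2 + (-5*5)/5 = 2 + (⅕)*(-25) = 2 - 5 = -3)
Z = 69 (Z = 72 - 3 = 69)
q(P, J) = 3 + 2*J (q(P, J) = 2*J + 3 = 3 + 2*J)
((Z - 54) - 85) + q(10, -5) = ((69 - 54) - 85) + (3 + 2*(-5)) = (15 - 85) + (3 - 10) = -70 - 7 = -77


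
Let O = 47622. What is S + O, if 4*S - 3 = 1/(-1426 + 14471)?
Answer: 621238774/13045 ≈ 47623.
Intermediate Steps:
S = 9784/13045 (S = ¾ + 1/(4*(-1426 + 14471)) = ¾ + (¼)/13045 = ¾ + (¼)*(1/13045) = ¾ + 1/52180 = 9784/13045 ≈ 0.75002)
S + O = 9784/13045 + 47622 = 621238774/13045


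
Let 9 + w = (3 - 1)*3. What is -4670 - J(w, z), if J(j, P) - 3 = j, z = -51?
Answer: -4670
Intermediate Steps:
w = -3 (w = -9 + (3 - 1)*3 = -9 + 2*3 = -9 + 6 = -3)
J(j, P) = 3 + j
-4670 - J(w, z) = -4670 - (3 - 3) = -4670 - 1*0 = -4670 + 0 = -4670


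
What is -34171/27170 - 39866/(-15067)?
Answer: 2300829/1657370 ≈ 1.3882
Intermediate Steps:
-34171/27170 - 39866/(-15067) = -34171*1/27170 - 39866*(-1/15067) = -34171/27170 + 39866/15067 = 2300829/1657370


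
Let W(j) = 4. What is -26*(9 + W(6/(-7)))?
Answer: -338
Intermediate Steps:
-26*(9 + W(6/(-7))) = -26*(9 + 4) = -26*13 = -338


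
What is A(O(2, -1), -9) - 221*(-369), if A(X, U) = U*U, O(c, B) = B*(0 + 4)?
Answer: 81630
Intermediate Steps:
O(c, B) = 4*B (O(c, B) = B*4 = 4*B)
A(X, U) = U²
A(O(2, -1), -9) - 221*(-369) = (-9)² - 221*(-369) = 81 + 81549 = 81630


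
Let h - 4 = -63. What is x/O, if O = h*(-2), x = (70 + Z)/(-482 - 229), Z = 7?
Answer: -77/83898 ≈ -0.00091778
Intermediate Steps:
h = -59 (h = 4 - 63 = -59)
x = -77/711 (x = (70 + 7)/(-482 - 229) = 77/(-711) = 77*(-1/711) = -77/711 ≈ -0.10830)
O = 118 (O = -59*(-2) = 118)
x/O = -77/711/118 = -77/711*1/118 = -77/83898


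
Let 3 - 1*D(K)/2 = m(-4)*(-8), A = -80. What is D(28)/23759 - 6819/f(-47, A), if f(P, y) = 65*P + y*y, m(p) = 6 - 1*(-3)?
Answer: -53836957/26491285 ≈ -2.0323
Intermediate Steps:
m(p) = 9 (m(p) = 6 + 3 = 9)
D(K) = 150 (D(K) = 6 - 18*(-8) = 6 - 2*(-72) = 6 + 144 = 150)
f(P, y) = y² + 65*P (f(P, y) = 65*P + y² = y² + 65*P)
D(28)/23759 - 6819/f(-47, A) = 150/23759 - 6819/((-80)² + 65*(-47)) = 150*(1/23759) - 6819/(6400 - 3055) = 150/23759 - 6819/3345 = 150/23759 - 6819*1/3345 = 150/23759 - 2273/1115 = -53836957/26491285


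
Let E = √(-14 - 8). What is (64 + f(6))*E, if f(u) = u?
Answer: 70*I*√22 ≈ 328.33*I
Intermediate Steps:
E = I*√22 (E = √(-22) = I*√22 ≈ 4.6904*I)
(64 + f(6))*E = (64 + 6)*(I*√22) = 70*(I*√22) = 70*I*√22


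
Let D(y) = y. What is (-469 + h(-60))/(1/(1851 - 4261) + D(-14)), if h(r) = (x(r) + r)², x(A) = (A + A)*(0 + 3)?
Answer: -423993710/33741 ≈ -12566.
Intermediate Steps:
x(A) = 6*A (x(A) = (2*A)*3 = 6*A)
h(r) = 49*r² (h(r) = (6*r + r)² = (7*r)² = 49*r²)
(-469 + h(-60))/(1/(1851 - 4261) + D(-14)) = (-469 + 49*(-60)²)/(1/(1851 - 4261) - 14) = (-469 + 49*3600)/(1/(-2410) - 14) = (-469 + 176400)/(-1/2410 - 14) = 175931/(-33741/2410) = 175931*(-2410/33741) = -423993710/33741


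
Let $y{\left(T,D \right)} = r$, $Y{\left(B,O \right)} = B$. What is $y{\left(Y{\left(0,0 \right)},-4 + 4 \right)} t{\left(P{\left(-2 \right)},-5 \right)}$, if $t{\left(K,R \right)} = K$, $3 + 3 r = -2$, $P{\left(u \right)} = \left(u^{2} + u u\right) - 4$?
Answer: $- \frac{20}{3} \approx -6.6667$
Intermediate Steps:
$P{\left(u \right)} = -4 + 2 u^{2}$ ($P{\left(u \right)} = \left(u^{2} + u^{2}\right) - 4 = 2 u^{2} - 4 = -4 + 2 u^{2}$)
$r = - \frac{5}{3}$ ($r = -1 + \frac{1}{3} \left(-2\right) = -1 - \frac{2}{3} = - \frac{5}{3} \approx -1.6667$)
$y{\left(T,D \right)} = - \frac{5}{3}$
$y{\left(Y{\left(0,0 \right)},-4 + 4 \right)} t{\left(P{\left(-2 \right)},-5 \right)} = - \frac{5 \left(-4 + 2 \left(-2\right)^{2}\right)}{3} = - \frac{5 \left(-4 + 2 \cdot 4\right)}{3} = - \frac{5 \left(-4 + 8\right)}{3} = \left(- \frac{5}{3}\right) 4 = - \frac{20}{3}$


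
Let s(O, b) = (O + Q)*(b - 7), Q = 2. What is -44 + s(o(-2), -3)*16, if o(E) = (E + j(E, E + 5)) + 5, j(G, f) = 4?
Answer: -1484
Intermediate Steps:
o(E) = 9 + E (o(E) = (E + 4) + 5 = (4 + E) + 5 = 9 + E)
s(O, b) = (-7 + b)*(2 + O) (s(O, b) = (O + 2)*(b - 7) = (2 + O)*(-7 + b) = (-7 + b)*(2 + O))
-44 + s(o(-2), -3)*16 = -44 + (-14 - 7*(9 - 2) + 2*(-3) + (9 - 2)*(-3))*16 = -44 + (-14 - 7*7 - 6 + 7*(-3))*16 = -44 + (-14 - 49 - 6 - 21)*16 = -44 - 90*16 = -44 - 1440 = -1484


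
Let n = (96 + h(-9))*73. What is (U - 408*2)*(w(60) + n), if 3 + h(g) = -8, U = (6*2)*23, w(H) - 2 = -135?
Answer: -3278880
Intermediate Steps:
w(H) = -133 (w(H) = 2 - 135 = -133)
U = 276 (U = 12*23 = 276)
h(g) = -11 (h(g) = -3 - 8 = -11)
n = 6205 (n = (96 - 11)*73 = 85*73 = 6205)
(U - 408*2)*(w(60) + n) = (276 - 408*2)*(-133 + 6205) = (276 - 816)*6072 = -540*6072 = -3278880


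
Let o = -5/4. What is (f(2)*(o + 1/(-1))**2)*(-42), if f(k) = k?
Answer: -1701/4 ≈ -425.25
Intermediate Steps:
o = -5/4 (o = -5*1/4 = -5/4 ≈ -1.2500)
(f(2)*(o + 1/(-1))**2)*(-42) = (2*(-5/4 + 1/(-1))**2)*(-42) = (2*(-5/4 + 1*(-1))**2)*(-42) = (2*(-5/4 - 1)**2)*(-42) = (2*(-9/4)**2)*(-42) = (2*(81/16))*(-42) = (81/8)*(-42) = -1701/4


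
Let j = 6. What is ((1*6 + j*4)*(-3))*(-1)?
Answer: 90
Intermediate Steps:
((1*6 + j*4)*(-3))*(-1) = ((1*6 + 6*4)*(-3))*(-1) = ((6 + 24)*(-3))*(-1) = (30*(-3))*(-1) = -90*(-1) = 90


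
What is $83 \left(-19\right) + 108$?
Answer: $-1469$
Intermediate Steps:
$83 \left(-19\right) + 108 = -1577 + 108 = -1469$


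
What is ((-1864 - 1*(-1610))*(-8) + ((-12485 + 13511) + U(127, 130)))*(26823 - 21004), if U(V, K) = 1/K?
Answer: 2313291079/130 ≈ 1.7795e+7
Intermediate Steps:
((-1864 - 1*(-1610))*(-8) + ((-12485 + 13511) + U(127, 130)))*(26823 - 21004) = ((-1864 - 1*(-1610))*(-8) + ((-12485 + 13511) + 1/130))*(26823 - 21004) = ((-1864 + 1610)*(-8) + (1026 + 1/130))*5819 = (-254*(-8) + 133381/130)*5819 = (2032 + 133381/130)*5819 = (397541/130)*5819 = 2313291079/130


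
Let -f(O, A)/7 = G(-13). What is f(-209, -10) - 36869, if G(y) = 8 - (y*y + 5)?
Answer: -35707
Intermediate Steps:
G(y) = 3 - y² (G(y) = 8 - (y² + 5) = 8 - (5 + y²) = 8 + (-5 - y²) = 3 - y²)
f(O, A) = 1162 (f(O, A) = -7*(3 - 1*(-13)²) = -7*(3 - 1*169) = -7*(3 - 169) = -7*(-166) = 1162)
f(-209, -10) - 36869 = 1162 - 36869 = -35707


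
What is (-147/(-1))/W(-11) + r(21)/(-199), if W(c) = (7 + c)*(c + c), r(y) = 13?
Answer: 28109/17512 ≈ 1.6051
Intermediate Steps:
W(c) = 2*c*(7 + c) (W(c) = (7 + c)*(2*c) = 2*c*(7 + c))
(-147/(-1))/W(-11) + r(21)/(-199) = (-147/(-1))/((2*(-11)*(7 - 11))) + 13/(-199) = (-147*(-1))/((2*(-11)*(-4))) + 13*(-1/199) = 147/88 - 13/199 = 28109/17512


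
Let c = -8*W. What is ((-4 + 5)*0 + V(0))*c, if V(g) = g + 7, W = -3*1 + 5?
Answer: -112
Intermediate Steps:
W = 2 (W = -3 + 5 = 2)
V(g) = 7 + g
c = -16 (c = -8*2 = -16)
((-4 + 5)*0 + V(0))*c = ((-4 + 5)*0 + (7 + 0))*(-16) = (1*0 + 7)*(-16) = (0 + 7)*(-16) = 7*(-16) = -112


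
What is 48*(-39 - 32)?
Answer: -3408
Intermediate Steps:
48*(-39 - 32) = 48*(-71) = -3408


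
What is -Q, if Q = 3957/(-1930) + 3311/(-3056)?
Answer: 9241411/2949040 ≈ 3.1337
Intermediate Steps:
Q = -9241411/2949040 (Q = 3957*(-1/1930) + 3311*(-1/3056) = -3957/1930 - 3311/3056 = -9241411/2949040 ≈ -3.1337)
-Q = -1*(-9241411/2949040) = 9241411/2949040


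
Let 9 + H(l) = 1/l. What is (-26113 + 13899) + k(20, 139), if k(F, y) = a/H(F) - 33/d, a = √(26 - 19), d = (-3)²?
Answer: -36653/3 - 20*√7/179 ≈ -12218.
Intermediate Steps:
d = 9
H(l) = -9 + 1/l
a = √7 ≈ 2.6458
k(F, y) = -11/3 + √7/(-9 + 1/F) (k(F, y) = √7/(-9 + 1/F) - 33/9 = √7/(-9 + 1/F) - 33*⅑ = √7/(-9 + 1/F) - 11/3 = -11/3 + √7/(-9 + 1/F))
(-26113 + 13899) + k(20, 139) = (-26113 + 13899) + (11 - 99*20 - 3*20*√7)/(3*(-1 + 9*20)) = -12214 + (11 - 1980 - 60*√7)/(3*(-1 + 180)) = -12214 + (⅓)*(-1969 - 60*√7)/179 = -12214 + (⅓)*(1/179)*(-1969 - 60*√7) = -12214 + (-11/3 - 20*√7/179) = -36653/3 - 20*√7/179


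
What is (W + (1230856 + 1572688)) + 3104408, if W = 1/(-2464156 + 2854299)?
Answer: 2304946117137/390143 ≈ 5.9080e+6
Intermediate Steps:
W = 1/390143 ≈ 2.5632e-6
(W + (1230856 + 1572688)) + 3104408 = (1/390143 + (1230856 + 1572688)) + 3104408 = (1/390143 + 2803544) + 3104408 = 1093783066793/390143 + 3104408 = 2304946117137/390143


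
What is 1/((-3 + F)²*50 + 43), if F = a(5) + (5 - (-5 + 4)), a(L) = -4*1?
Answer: 1/93 ≈ 0.010753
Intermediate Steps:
a(L) = -4
F = 2 (F = -4 + (5 - (-5 + 4)) = -4 + (5 - 1*(-1)) = -4 + (5 + 1) = -4 + 6 = 2)
1/((-3 + F)²*50 + 43) = 1/((-3 + 2)²*50 + 43) = 1/((-1)²*50 + 43) = 1/(1*50 + 43) = 1/(50 + 43) = 1/93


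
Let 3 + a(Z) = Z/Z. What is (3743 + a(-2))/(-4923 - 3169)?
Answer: -3741/8092 ≈ -0.46231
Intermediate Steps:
a(Z) = -2 (a(Z) = -3 + Z/Z = -3 + 1 = -2)
(3743 + a(-2))/(-4923 - 3169) = (3743 - 2)/(-4923 - 3169) = 3741/(-8092) = 3741*(-1/8092) = -3741/8092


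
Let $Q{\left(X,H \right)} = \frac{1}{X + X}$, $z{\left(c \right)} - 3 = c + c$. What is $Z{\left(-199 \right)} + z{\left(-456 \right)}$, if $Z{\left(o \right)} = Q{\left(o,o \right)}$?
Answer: $- \frac{361783}{398} \approx -909.0$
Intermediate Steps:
$z{\left(c \right)} = 3 + 2 c$ ($z{\left(c \right)} = 3 + \left(c + c\right) = 3 + 2 c$)
$Q{\left(X,H \right)} = \frac{1}{2 X}$
$Z{\left(o \right)} = \frac{1}{2 o}$
$Z{\left(-199 \right)} + z{\left(-456 \right)} = \frac{1}{2 \left(-199\right)} + \left(3 + 2 \left(-456\right)\right) = \frac{1}{2} \left(- \frac{1}{199}\right) + \left(3 - 912\right) = - \frac{1}{398} - 909 = - \frac{361783}{398}$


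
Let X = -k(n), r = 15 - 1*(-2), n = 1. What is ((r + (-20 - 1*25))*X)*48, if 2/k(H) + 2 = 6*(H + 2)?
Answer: 168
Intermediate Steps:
k(H) = 2/(10 + 6*H) (k(H) = 2/(-2 + 6*(H + 2)) = 2/(-2 + 6*(2 + H)) = 2/(-2 + (12 + 6*H)) = 2/(10 + 6*H))
r = 17 (r = 15 + 2 = 17)
X = -1/8 (X = -1/(5 + 3*1) = -1/(5 + 3) = -1/8 ≈ -0.12500)
((r + (-20 - 1*25))*X)*48 = ((17 + (-20 - 1*25))*(-1/8))*48 = ((17 + (-20 - 25))*(-1/8))*48 = ((17 - 45)*(-1/8))*48 = -28*(-1/8)*48 = (7/2)*48 = 168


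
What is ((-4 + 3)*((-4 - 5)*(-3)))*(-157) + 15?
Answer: 4254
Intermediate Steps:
((-4 + 3)*((-4 - 5)*(-3)))*(-157) + 15 = -(-9)*(-3)*(-157) + 15 = -1*27*(-157) + 15 = -27*(-157) + 15 = 4239 + 15 = 4254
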